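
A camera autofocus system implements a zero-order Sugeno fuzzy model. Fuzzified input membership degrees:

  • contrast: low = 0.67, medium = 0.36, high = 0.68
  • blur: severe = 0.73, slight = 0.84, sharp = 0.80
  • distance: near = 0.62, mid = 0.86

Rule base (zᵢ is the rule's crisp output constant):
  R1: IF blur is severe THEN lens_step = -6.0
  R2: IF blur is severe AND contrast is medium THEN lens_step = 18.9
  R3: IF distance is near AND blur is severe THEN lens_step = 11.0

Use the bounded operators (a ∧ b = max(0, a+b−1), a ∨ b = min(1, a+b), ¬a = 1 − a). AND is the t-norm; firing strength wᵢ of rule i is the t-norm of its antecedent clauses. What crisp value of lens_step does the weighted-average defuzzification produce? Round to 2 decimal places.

1.00

R1 (z=-6.0): severe=0.73 → w = 0.73
R2 (z=18.9): severe=0.73, medium=0.36; AND[max(0, a+b−1)] → w = 0.09
R3 (z=11.0): near=0.62, severe=0.73; AND[max(0, a+b−1)] → w = 0.35
Weighted average = (0.73·-6.0 + 0.09·18.9 + 0.35·11.0) / (0.73 + 0.09 + 0.35)
  = 1.1710 / 1.1700 = 1.00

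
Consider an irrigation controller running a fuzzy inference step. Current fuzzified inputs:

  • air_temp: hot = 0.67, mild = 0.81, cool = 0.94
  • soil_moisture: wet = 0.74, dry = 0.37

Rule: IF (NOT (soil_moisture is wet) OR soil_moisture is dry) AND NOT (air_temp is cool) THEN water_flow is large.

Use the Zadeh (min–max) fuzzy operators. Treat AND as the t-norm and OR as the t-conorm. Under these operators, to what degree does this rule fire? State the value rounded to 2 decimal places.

0.06

firing strength: (¬wet=1−0.74=0.26 OR dry=0.37) = 0.37; AND[min(a, b)] with ¬cool=1−0.94=0.06 → w = 0.06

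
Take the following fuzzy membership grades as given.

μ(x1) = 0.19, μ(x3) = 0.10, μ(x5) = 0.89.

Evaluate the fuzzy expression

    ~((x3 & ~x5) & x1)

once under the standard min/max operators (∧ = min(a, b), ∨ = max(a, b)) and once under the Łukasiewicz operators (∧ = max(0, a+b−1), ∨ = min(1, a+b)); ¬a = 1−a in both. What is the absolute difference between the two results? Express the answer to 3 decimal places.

Under standard min/max:
  ~x5 = 1 − 0.89 = 0.11
  x3 & ~x5 = min(a, b) on (0.10, 0.11) = 0.10
  (x3 & ~x5) & x1 = min(a, b) on (0.10, 0.19) = 0.10
  ~((x3 & ~x5) & x1) = 1 − 0.10 = 0.90
  → value = 0.9000
Under Łukasiewicz:
  ~x5 = 1 − 0.89 = 0.11
  x3 & ~x5 = max(0, a+b−1) on (0.10, 0.11) = 0.00
  (x3 & ~x5) & x1 = max(0, a+b−1) on (0.00, 0.19) = 0.00
  ~((x3 & ~x5) & x1) = 1 − 0.00 = 1.00
  → value = 1.0000
|0.9000 − 1.0000| = 0.100

0.100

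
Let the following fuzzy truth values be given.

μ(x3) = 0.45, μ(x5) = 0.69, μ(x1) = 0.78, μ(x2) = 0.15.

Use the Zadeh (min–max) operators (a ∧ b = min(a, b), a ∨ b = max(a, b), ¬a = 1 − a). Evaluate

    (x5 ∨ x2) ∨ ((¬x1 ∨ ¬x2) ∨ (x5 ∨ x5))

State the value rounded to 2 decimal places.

x5 ∨ x2 = max(a, b) on (0.69, 0.15) = 0.69
¬x1 = 1 − 0.78 = 0.22
¬x2 = 1 − 0.15 = 0.85
¬x1 ∨ ¬x2 = max(a, b) on (0.22, 0.85) = 0.85
x5 ∨ x5 = max(a, b) on (0.69, 0.69) = 0.69
(¬x1 ∨ ¬x2) ∨ (x5 ∨ x5) = max(a, b) on (0.85, 0.69) = 0.85
(x5 ∨ x2) ∨ ((¬x1 ∨ ¬x2) ∨ (x5 ∨ x5)) = max(a, b) on (0.69, 0.85) = 0.85

0.85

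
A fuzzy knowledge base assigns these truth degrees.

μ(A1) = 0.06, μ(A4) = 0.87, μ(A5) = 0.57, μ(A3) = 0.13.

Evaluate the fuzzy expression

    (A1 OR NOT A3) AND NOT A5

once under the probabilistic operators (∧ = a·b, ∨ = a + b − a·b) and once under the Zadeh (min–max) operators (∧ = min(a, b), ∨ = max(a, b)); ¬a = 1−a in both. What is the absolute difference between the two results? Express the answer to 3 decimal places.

Under probabilistic:
  NOT A3 = 1 − 0.1300 = 0.8700
  A1 OR NOT A3 = a + b − a·b on (0.0600, 0.8700) = 0.8778
  NOT A5 = 1 − 0.5700 = 0.4300
  (A1 OR NOT A3) AND NOT A5 = a·b on (0.8778, 0.4300) = 0.3775
  → value = 0.3775
Under Zadeh (min–max):
  NOT A3 = 1 − 0.13 = 0.87
  A1 OR NOT A3 = max(a, b) on (0.06, 0.87) = 0.87
  NOT A5 = 1 − 0.57 = 0.43
  (A1 OR NOT A3) AND NOT A5 = min(a, b) on (0.87, 0.43) = 0.43
  → value = 0.4300
|0.3775 − 0.4300| = 0.053

0.053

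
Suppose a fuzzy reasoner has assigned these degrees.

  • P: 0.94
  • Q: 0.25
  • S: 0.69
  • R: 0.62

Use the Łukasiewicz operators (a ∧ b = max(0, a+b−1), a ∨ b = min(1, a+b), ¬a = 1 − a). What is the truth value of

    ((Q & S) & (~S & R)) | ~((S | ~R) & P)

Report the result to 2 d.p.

Q & S = max(0, a+b−1) on (0.25, 0.69) = 0.00
~S = 1 − 0.69 = 0.31
~S & R = max(0, a+b−1) on (0.31, 0.62) = 0.00
(Q & S) & (~S & R) = max(0, a+b−1) on (0.00, 0.00) = 0.00
~R = 1 − 0.62 = 0.38
S | ~R = min(1, a+b) on (0.69, 0.38) = 1.00
(S | ~R) & P = max(0, a+b−1) on (1.00, 0.94) = 0.94
~((S | ~R) & P) = 1 − 0.94 = 0.06
((Q & S) & (~S & R)) | ~((S | ~R) & P) = min(1, a+b) on (0.00, 0.06) = 0.06

0.06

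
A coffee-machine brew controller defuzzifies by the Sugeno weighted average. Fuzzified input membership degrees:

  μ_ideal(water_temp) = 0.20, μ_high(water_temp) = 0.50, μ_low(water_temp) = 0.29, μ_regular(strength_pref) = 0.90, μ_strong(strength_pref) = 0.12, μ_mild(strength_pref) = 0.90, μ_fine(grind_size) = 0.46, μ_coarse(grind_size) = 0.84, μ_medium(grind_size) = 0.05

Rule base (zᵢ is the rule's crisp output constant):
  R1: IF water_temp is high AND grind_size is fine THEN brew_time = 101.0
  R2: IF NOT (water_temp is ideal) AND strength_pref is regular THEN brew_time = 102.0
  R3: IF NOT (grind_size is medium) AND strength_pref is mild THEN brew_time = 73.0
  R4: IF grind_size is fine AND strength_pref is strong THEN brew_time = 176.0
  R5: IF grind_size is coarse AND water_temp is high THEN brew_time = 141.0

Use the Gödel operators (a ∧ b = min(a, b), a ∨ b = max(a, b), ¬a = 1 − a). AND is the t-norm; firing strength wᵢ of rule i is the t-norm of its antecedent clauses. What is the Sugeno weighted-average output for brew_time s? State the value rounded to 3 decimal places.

R1 (z=101.0): high=0.50, fine=0.46; AND[min(a, b)] → w = 0.46
R2 (z=102.0): ¬ideal=1−0.20=0.80, regular=0.90; AND[min(a, b)] → w = 0.80
R3 (z=73.0): ¬medium=1−0.05=0.95, mild=0.90; AND[min(a, b)] → w = 0.90
R4 (z=176.0): fine=0.46, strong=0.12; AND[min(a, b)] → w = 0.12
R5 (z=141.0): coarse=0.84, high=0.50; AND[min(a, b)] → w = 0.50
Weighted average = (0.46·101.0 + 0.80·102.0 + 0.90·73.0 + 0.12·176.0 + 0.50·141.0) / (0.46 + 0.80 + 0.90 + 0.12 + 0.50)
  = 285.3800 / 2.7800 = 102.655

102.655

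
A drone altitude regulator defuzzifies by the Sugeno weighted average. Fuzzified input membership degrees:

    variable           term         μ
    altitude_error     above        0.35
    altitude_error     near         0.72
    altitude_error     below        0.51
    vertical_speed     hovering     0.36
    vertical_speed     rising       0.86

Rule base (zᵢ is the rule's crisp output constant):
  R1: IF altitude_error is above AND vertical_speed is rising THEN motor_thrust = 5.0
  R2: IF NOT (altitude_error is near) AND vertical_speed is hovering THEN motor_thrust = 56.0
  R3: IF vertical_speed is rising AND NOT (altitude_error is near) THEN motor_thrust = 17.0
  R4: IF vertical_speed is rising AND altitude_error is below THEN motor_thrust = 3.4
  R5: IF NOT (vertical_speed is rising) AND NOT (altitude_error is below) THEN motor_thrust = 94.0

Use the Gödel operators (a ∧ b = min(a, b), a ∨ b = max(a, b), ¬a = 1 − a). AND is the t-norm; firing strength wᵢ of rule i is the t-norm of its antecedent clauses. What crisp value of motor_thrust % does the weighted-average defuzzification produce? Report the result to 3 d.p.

23.772

R1 (z=5.0): above=0.35, rising=0.86; AND[min(a, b)] → w = 0.35
R2 (z=56.0): ¬near=1−0.72=0.28, hovering=0.36; AND[min(a, b)] → w = 0.28
R3 (z=17.0): rising=0.86, ¬near=1−0.72=0.28; AND[min(a, b)] → w = 0.28
R4 (z=3.4): rising=0.86, below=0.51; AND[min(a, b)] → w = 0.51
R5 (z=94.0): ¬rising=1−0.86=0.14, ¬below=1−0.51=0.49; AND[min(a, b)] → w = 0.14
Weighted average = (0.35·5.0 + 0.28·56.0 + 0.28·17.0 + 0.51·3.4 + 0.14·94.0) / (0.35 + 0.28 + 0.28 + 0.51 + 0.14)
  = 37.0840 / 1.5600 = 23.772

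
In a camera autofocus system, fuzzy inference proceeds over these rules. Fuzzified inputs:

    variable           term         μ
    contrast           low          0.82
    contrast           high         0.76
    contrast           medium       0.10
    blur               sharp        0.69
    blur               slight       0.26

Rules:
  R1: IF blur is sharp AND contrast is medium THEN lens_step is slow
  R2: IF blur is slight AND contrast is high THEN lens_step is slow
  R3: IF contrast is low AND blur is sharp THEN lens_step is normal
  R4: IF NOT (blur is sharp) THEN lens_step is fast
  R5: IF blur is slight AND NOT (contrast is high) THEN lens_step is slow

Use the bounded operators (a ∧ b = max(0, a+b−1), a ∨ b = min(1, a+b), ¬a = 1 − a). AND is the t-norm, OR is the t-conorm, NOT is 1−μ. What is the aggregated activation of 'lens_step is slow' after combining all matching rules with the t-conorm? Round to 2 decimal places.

0.02

R1: sharp=0.69, medium=0.10; AND[max(0, a+b−1)] → w = 0.00
R2: slight=0.26, high=0.76; AND[max(0, a+b−1)] → w = 0.02
R3: low=0.82, sharp=0.69; AND[max(0, a+b−1)] → w = 0.51
R4: ¬sharp=1−0.69=0.31 → w = 0.31
R5: slight=0.26, ¬high=1−0.76=0.24; AND[max(0, a+b−1)] → w = 0.00
Rules with consequent 'slow': {R1, R2, R5} → strengths 0.00, 0.02, 0.00
Aggregate via t-conorm [min(1, a+b)]: 0.02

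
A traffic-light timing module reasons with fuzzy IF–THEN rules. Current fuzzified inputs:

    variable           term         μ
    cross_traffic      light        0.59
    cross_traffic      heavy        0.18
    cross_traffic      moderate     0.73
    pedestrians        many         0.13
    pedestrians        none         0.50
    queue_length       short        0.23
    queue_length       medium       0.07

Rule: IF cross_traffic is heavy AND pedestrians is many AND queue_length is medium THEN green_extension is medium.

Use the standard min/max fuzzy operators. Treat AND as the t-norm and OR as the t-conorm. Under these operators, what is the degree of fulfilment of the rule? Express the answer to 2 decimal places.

0.07

firing strength: heavy=0.18, many=0.13, medium=0.07; AND[min(a, b)] → w = 0.07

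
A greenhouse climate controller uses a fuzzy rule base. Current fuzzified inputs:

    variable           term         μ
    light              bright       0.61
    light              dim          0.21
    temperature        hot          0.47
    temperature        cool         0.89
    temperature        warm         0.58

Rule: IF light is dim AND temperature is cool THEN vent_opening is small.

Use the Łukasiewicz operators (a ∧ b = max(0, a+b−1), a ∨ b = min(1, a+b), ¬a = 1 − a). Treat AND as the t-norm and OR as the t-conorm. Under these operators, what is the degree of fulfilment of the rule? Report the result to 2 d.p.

firing strength: dim=0.21, cool=0.89; AND[max(0, a+b−1)] → w = 0.10

0.10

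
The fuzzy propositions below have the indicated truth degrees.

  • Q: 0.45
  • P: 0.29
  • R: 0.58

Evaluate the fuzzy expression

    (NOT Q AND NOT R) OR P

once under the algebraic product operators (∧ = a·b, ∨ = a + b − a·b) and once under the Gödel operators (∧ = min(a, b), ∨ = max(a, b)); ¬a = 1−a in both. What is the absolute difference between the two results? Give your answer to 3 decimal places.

Under algebraic product:
  NOT Q = 1 − 0.4500 = 0.5500
  NOT R = 1 − 0.5800 = 0.4200
  NOT Q AND NOT R = a·b on (0.5500, 0.4200) = 0.2310
  (NOT Q AND NOT R) OR P = a + b − a·b on (0.2310, 0.2900) = 0.4540
  → value = 0.4540
Under Gödel:
  NOT Q = 1 − 0.45 = 0.55
  NOT R = 1 − 0.58 = 0.42
  NOT Q AND NOT R = min(a, b) on (0.55, 0.42) = 0.42
  (NOT Q AND NOT R) OR P = max(a, b) on (0.42, 0.29) = 0.42
  → value = 0.4200
|0.4540 − 0.4200| = 0.034

0.034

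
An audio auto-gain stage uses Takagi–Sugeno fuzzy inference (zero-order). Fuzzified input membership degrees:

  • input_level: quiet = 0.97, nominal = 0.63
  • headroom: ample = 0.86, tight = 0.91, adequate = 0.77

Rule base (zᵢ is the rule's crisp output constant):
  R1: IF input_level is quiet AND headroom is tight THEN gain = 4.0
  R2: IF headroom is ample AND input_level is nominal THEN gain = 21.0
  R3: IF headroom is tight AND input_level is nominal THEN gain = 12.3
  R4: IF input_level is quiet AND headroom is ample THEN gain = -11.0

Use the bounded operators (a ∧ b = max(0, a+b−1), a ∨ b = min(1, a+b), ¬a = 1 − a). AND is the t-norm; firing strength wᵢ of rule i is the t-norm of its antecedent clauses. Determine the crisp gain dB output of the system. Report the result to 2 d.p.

R1 (z=4.0): quiet=0.97, tight=0.91; AND[max(0, a+b−1)] → w = 0.88
R2 (z=21.0): ample=0.86, nominal=0.63; AND[max(0, a+b−1)] → w = 0.49
R3 (z=12.3): tight=0.91, nominal=0.63; AND[max(0, a+b−1)] → w = 0.54
R4 (z=-11.0): quiet=0.97, ample=0.86; AND[max(0, a+b−1)] → w = 0.83
Weighted average = (0.88·4.0 + 0.49·21.0 + 0.54·12.3 + 0.83·-11.0) / (0.88 + 0.49 + 0.54 + 0.83)
  = 11.3220 / 2.7400 = 4.13

4.13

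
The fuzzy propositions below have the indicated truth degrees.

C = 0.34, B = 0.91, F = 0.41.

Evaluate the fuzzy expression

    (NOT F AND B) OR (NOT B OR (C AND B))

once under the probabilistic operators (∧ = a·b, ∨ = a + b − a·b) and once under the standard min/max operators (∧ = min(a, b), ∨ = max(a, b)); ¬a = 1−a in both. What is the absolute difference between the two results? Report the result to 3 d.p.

Under probabilistic:
  NOT F = 1 − 0.4100 = 0.5900
  NOT F AND B = a·b on (0.5900, 0.9100) = 0.5369
  NOT B = 1 − 0.9100 = 0.0900
  C AND B = a·b on (0.3400, 0.9100) = 0.3094
  NOT B OR (C AND B) = a + b − a·b on (0.0900, 0.3094) = 0.3716
  (NOT F AND B) OR (NOT B OR (C AND B)) = a + b − a·b on (0.5369, 0.3716) = 0.7090
  → value = 0.7090
Under standard min/max:
  NOT F = 1 − 0.41 = 0.59
  NOT F AND B = min(a, b) on (0.59, 0.91) = 0.59
  NOT B = 1 − 0.91 = 0.09
  C AND B = min(a, b) on (0.34, 0.91) = 0.34
  NOT B OR (C AND B) = max(a, b) on (0.09, 0.34) = 0.34
  (NOT F AND B) OR (NOT B OR (C AND B)) = max(a, b) on (0.59, 0.34) = 0.59
  → value = 0.5900
|0.7090 − 0.5900| = 0.119

0.119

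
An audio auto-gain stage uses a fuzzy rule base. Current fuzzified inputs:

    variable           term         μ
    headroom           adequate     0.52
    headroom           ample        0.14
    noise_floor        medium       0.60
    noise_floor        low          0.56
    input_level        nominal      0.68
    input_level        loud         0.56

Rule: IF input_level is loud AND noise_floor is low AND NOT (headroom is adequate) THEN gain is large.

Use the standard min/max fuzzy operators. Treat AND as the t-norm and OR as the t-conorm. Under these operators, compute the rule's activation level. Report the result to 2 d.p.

firing strength: loud=0.56, low=0.56, ¬adequate=1−0.52=0.48; AND[min(a, b)] → w = 0.48

0.48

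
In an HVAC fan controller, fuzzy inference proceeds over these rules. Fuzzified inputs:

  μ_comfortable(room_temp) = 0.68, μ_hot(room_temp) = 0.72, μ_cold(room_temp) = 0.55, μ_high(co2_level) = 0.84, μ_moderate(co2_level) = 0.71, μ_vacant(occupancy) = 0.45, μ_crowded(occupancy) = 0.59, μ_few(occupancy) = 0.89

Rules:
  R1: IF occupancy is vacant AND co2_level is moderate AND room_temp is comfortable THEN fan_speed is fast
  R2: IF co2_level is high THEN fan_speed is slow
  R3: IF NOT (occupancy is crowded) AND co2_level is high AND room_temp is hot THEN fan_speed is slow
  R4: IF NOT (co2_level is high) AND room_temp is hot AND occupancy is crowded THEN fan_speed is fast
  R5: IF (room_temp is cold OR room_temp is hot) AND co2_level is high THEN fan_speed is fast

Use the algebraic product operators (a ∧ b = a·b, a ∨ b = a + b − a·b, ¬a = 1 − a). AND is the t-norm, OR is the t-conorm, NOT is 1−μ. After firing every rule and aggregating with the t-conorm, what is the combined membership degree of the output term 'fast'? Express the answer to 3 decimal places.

R1: vacant=0.45, moderate=0.71, comfortable=0.68; AND[a·b] → w = 0.2173
R2: high=0.84 → w = 0.8400
R3: ¬crowded=1−0.59=0.41, high=0.84, hot=0.72; AND[a·b] → w = 0.2480
R4: ¬high=1−0.84=0.16, hot=0.72, crowded=0.59; AND[a·b] → w = 0.0680
R5: (cold=0.55 OR hot=0.72) = 0.8740; AND[a·b] with high=0.84 → w = 0.7342
Rules with consequent 'fast': {R1, R4, R5} → strengths 0.2173, 0.0680, 0.7342
Aggregate via t-conorm [a + b − a·b]: 0.8061

0.806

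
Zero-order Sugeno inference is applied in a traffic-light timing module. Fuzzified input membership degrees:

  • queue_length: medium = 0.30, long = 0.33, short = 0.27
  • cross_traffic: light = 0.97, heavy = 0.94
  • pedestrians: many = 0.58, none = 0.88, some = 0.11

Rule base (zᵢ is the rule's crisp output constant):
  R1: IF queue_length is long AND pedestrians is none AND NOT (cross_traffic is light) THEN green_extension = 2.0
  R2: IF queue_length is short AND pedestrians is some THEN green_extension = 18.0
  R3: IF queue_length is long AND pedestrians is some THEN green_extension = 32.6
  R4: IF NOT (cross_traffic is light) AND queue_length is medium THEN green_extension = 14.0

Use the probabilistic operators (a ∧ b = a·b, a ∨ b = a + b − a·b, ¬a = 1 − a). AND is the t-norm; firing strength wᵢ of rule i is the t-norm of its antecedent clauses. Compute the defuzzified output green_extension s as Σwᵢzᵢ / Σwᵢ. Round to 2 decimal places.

22.24

R1 (z=2.0): long=0.33, none=0.88, ¬light=1−0.97=0.03; AND[a·b] → w = 0.0087
R2 (z=18.0): short=0.27, some=0.11; AND[a·b] → w = 0.0297
R3 (z=32.6): long=0.33, some=0.11; AND[a·b] → w = 0.0363
R4 (z=14.0): ¬light=1−0.97=0.03, medium=0.30; AND[a·b] → w = 0.0090
Weighted average = (0.0087·2.0 + 0.0297·18.0 + 0.0363·32.6 + 0.0090·14.0) / (0.0087 + 0.0297 + 0.0363 + 0.0090)
  = 1.8614 / 0.0837 = 22.24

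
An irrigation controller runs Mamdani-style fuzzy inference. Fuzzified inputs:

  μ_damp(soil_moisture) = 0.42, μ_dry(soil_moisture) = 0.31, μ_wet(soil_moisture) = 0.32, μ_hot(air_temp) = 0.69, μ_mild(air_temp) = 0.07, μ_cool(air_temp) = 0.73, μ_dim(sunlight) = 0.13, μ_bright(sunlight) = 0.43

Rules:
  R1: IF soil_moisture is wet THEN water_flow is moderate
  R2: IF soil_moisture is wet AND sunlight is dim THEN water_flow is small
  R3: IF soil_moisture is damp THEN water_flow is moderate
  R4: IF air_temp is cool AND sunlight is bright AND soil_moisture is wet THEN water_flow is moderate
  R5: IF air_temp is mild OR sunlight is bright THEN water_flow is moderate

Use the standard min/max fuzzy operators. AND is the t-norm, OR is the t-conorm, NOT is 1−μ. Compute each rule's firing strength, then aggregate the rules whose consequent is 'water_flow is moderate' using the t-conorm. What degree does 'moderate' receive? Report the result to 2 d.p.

0.43

R1: wet=0.32 → w = 0.32
R2: wet=0.32, dim=0.13; AND[min(a, b)] → w = 0.13
R3: damp=0.42 → w = 0.42
R4: cool=0.73, bright=0.43, wet=0.32; AND[min(a, b)] → w = 0.32
R5: mild=0.07, bright=0.43; OR[max(a, b)] → w = 0.43
Rules with consequent 'moderate': {R1, R3, R4, R5} → strengths 0.32, 0.42, 0.32, 0.43
Aggregate via t-conorm [max(a, b)]: 0.43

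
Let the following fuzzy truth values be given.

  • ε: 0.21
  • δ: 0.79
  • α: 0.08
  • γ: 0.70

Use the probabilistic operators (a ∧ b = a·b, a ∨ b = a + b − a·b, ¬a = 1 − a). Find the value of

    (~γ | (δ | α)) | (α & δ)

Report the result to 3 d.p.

~γ = 1 − 0.7000 = 0.3000
δ | α = a + b − a·b on (0.7900, 0.0800) = 0.8068
~γ | (δ | α) = a + b − a·b on (0.3000, 0.8068) = 0.8648
α & δ = a·b on (0.0800, 0.7900) = 0.0632
(~γ | (δ | α)) | (α & δ) = a + b − a·b on (0.8648, 0.0632) = 0.8733

0.873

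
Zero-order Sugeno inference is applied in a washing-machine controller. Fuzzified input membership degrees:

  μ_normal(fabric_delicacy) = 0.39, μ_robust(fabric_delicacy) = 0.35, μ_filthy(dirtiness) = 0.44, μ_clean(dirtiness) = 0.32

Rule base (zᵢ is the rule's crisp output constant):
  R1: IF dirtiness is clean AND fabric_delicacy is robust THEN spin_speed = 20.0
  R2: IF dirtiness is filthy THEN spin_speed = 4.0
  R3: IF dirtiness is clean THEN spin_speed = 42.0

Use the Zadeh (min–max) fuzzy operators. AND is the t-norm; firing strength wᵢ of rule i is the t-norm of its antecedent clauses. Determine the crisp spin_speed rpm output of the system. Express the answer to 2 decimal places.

20.00

R1 (z=20.0): clean=0.32, robust=0.35; AND[min(a, b)] → w = 0.32
R2 (z=4.0): filthy=0.44 → w = 0.44
R3 (z=42.0): clean=0.32 → w = 0.32
Weighted average = (0.32·20.0 + 0.44·4.0 + 0.32·42.0) / (0.32 + 0.44 + 0.32)
  = 21.6000 / 1.0800 = 20.00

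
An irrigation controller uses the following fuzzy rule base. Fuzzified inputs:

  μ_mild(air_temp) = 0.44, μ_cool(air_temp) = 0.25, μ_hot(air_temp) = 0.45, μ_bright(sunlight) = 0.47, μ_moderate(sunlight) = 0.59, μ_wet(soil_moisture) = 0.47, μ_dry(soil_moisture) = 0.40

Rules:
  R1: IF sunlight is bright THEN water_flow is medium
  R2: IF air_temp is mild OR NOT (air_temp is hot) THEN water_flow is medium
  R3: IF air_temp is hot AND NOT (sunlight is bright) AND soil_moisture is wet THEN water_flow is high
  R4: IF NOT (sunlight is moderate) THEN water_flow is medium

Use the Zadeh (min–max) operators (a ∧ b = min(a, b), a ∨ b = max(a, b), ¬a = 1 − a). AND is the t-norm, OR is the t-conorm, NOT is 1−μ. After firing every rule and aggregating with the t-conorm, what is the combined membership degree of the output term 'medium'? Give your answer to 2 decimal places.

0.55

R1: bright=0.47 → w = 0.47
R2: mild=0.44, ¬hot=1−0.45=0.55; OR[max(a, b)] → w = 0.55
R3: hot=0.45, ¬bright=1−0.47=0.53, wet=0.47; AND[min(a, b)] → w = 0.45
R4: ¬moderate=1−0.59=0.41 → w = 0.41
Rules with consequent 'medium': {R1, R2, R4} → strengths 0.47, 0.55, 0.41
Aggregate via t-conorm [max(a, b)]: 0.55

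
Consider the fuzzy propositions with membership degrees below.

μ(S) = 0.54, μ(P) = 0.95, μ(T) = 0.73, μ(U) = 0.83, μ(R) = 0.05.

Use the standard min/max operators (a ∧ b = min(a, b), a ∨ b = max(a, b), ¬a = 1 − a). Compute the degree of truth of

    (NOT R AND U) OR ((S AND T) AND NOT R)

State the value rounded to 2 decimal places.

0.83

NOT R = 1 − 0.05 = 0.95
NOT R AND U = min(a, b) on (0.95, 0.83) = 0.83
S AND T = min(a, b) on (0.54, 0.73) = 0.54
NOT R = 1 − 0.05 = 0.95
(S AND T) AND NOT R = min(a, b) on (0.54, 0.95) = 0.54
(NOT R AND U) OR ((S AND T) AND NOT R) = max(a, b) on (0.83, 0.54) = 0.83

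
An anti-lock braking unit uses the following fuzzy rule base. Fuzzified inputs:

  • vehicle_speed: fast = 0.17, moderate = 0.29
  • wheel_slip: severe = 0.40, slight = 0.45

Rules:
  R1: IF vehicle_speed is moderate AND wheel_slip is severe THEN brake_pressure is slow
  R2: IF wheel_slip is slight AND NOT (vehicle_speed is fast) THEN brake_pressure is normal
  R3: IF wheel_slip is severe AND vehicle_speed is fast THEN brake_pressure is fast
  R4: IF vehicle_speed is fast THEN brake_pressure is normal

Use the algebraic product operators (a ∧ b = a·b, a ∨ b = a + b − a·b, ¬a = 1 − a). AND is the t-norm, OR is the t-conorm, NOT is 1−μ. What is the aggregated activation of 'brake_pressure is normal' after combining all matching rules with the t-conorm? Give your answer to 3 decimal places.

0.480

R1: moderate=0.29, severe=0.40; AND[a·b] → w = 0.1160
R2: slight=0.45, ¬fast=1−0.17=0.83; AND[a·b] → w = 0.3735
R3: severe=0.40, fast=0.17; AND[a·b] → w = 0.0680
R4: fast=0.17 → w = 0.1700
Rules with consequent 'normal': {R2, R4} → strengths 0.3735, 0.1700
Aggregate via t-conorm [a + b − a·b]: 0.4800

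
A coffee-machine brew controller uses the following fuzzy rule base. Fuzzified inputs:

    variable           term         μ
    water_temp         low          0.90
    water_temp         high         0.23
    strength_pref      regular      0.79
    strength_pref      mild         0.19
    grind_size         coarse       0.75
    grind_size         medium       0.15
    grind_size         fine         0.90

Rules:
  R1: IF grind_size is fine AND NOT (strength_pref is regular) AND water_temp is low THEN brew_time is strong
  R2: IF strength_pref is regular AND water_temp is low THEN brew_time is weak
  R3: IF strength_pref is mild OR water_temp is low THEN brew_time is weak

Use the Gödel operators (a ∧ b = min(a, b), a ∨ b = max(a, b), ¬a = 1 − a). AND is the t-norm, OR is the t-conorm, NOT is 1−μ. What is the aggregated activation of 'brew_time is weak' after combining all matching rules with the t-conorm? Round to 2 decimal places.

0.90

R1: fine=0.90, ¬regular=1−0.79=0.21, low=0.90; AND[min(a, b)] → w = 0.21
R2: regular=0.79, low=0.90; AND[min(a, b)] → w = 0.79
R3: mild=0.19, low=0.90; OR[max(a, b)] → w = 0.90
Rules with consequent 'weak': {R2, R3} → strengths 0.79, 0.90
Aggregate via t-conorm [max(a, b)]: 0.90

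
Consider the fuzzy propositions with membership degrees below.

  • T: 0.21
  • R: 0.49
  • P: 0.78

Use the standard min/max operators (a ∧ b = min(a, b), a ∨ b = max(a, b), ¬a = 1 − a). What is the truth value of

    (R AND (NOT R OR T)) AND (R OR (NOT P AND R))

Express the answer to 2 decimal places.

NOT R = 1 − 0.49 = 0.51
NOT R OR T = max(a, b) on (0.51, 0.21) = 0.51
R AND (NOT R OR T) = min(a, b) on (0.49, 0.51) = 0.49
NOT P = 1 − 0.78 = 0.22
NOT P AND R = min(a, b) on (0.22, 0.49) = 0.22
R OR (NOT P AND R) = max(a, b) on (0.49, 0.22) = 0.49
(R AND (NOT R OR T)) AND (R OR (NOT P AND R)) = min(a, b) on (0.49, 0.49) = 0.49

0.49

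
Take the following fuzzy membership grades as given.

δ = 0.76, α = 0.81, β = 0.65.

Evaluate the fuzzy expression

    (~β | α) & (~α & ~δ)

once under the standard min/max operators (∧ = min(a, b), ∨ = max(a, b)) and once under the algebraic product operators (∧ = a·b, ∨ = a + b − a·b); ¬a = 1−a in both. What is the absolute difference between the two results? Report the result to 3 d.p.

0.150

Under standard min/max:
  ~β = 1 − 0.65 = 0.35
  ~β | α = max(a, b) on (0.35, 0.81) = 0.81
  ~α = 1 − 0.81 = 0.19
  ~δ = 1 − 0.76 = 0.24
  ~α & ~δ = min(a, b) on (0.19, 0.24) = 0.19
  (~β | α) & (~α & ~δ) = min(a, b) on (0.81, 0.19) = 0.19
  → value = 0.1900
Under algebraic product:
  ~β = 1 − 0.6500 = 0.3500
  ~β | α = a + b − a·b on (0.3500, 0.8100) = 0.8765
  ~α = 1 − 0.8100 = 0.1900
  ~δ = 1 − 0.7600 = 0.2400
  ~α & ~δ = a·b on (0.1900, 0.2400) = 0.0456
  (~β | α) & (~α & ~δ) = a·b on (0.8765, 0.0456) = 0.0400
  → value = 0.0400
|0.1900 − 0.0400| = 0.150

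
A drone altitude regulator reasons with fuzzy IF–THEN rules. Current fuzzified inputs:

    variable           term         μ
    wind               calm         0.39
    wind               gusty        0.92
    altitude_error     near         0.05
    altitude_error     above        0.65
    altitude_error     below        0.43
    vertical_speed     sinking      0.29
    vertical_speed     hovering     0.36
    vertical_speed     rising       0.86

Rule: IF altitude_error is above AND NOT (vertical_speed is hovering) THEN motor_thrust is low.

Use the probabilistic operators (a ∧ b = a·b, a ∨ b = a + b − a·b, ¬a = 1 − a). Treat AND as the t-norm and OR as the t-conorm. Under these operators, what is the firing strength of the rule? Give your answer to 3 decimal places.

firing strength: above=0.65, ¬hovering=1−0.36=0.64; AND[a·b] → w = 0.4160

0.416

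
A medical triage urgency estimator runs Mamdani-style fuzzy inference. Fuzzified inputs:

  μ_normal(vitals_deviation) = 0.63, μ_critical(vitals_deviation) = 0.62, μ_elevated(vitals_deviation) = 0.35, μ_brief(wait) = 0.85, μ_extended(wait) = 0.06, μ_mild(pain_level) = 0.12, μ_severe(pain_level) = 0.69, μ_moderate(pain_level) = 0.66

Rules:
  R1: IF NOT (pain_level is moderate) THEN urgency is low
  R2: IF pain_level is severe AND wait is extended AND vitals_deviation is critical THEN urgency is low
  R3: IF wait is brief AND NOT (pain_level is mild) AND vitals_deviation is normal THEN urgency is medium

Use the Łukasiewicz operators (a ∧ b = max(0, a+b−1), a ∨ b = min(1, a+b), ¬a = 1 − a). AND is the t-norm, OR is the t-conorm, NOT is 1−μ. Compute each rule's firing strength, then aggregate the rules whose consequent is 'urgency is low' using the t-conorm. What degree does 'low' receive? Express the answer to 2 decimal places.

R1: ¬moderate=1−0.66=0.34 → w = 0.34
R2: severe=0.69, extended=0.06, critical=0.62; AND[max(0, a+b−1)] → w = 0.00
R3: brief=0.85, ¬mild=1−0.12=0.88, normal=0.63; AND[max(0, a+b−1)] → w = 0.36
Rules with consequent 'low': {R1, R2} → strengths 0.34, 0.00
Aggregate via t-conorm [min(1, a+b)]: 0.34

0.34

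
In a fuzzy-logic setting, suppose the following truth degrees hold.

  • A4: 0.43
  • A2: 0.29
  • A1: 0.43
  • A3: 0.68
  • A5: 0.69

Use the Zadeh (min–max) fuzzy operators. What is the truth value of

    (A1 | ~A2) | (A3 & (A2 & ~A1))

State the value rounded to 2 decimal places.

~A2 = 1 − 0.29 = 0.71
A1 | ~A2 = max(a, b) on (0.43, 0.71) = 0.71
~A1 = 1 − 0.43 = 0.57
A2 & ~A1 = min(a, b) on (0.29, 0.57) = 0.29
A3 & (A2 & ~A1) = min(a, b) on (0.68, 0.29) = 0.29
(A1 | ~A2) | (A3 & (A2 & ~A1)) = max(a, b) on (0.71, 0.29) = 0.71

0.71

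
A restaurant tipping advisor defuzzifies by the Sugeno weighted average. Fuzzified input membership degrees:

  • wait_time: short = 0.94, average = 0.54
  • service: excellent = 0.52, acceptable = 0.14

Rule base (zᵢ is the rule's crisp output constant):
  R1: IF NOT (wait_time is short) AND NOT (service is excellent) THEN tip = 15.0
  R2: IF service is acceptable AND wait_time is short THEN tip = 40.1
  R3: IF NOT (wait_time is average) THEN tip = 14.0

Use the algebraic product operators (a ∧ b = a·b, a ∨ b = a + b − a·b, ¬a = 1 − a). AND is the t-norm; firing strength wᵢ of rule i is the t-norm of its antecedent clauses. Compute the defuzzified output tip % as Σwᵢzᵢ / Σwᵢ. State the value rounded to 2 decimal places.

19.58

R1 (z=15.0): ¬short=1−0.94=0.06, ¬excellent=1−0.52=0.48; AND[a·b] → w = 0.0288
R2 (z=40.1): acceptable=0.14, short=0.94; AND[a·b] → w = 0.1316
R3 (z=14.0): ¬average=1−0.54=0.46 → w = 0.4600
Weighted average = (0.0288·15.0 + 0.1316·40.1 + 0.4600·14.0) / (0.0288 + 0.1316 + 0.4600)
  = 12.1492 / 0.6204 = 19.58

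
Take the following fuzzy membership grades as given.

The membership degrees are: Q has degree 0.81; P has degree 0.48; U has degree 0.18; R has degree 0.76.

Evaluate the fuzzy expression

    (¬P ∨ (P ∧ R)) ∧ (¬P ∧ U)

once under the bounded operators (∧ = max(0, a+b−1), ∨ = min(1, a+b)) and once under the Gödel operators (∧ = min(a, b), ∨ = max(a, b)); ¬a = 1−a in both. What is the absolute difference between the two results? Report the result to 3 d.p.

0.180

Under bounded:
  ¬P = 1 − 0.48 = 0.52
  P ∧ R = max(0, a+b−1) on (0.48, 0.76) = 0.24
  ¬P ∨ (P ∧ R) = min(1, a+b) on (0.52, 0.24) = 0.76
  ¬P = 1 − 0.48 = 0.52
  ¬P ∧ U = max(0, a+b−1) on (0.52, 0.18) = 0.00
  (¬P ∨ (P ∧ R)) ∧ (¬P ∧ U) = max(0, a+b−1) on (0.76, 0.00) = 0.00
  → value = 0.0000
Under Gödel:
  ¬P = 1 − 0.48 = 0.52
  P ∧ R = min(a, b) on (0.48, 0.76) = 0.48
  ¬P ∨ (P ∧ R) = max(a, b) on (0.52, 0.48) = 0.52
  ¬P = 1 − 0.48 = 0.52
  ¬P ∧ U = min(a, b) on (0.52, 0.18) = 0.18
  (¬P ∨ (P ∧ R)) ∧ (¬P ∧ U) = min(a, b) on (0.52, 0.18) = 0.18
  → value = 0.1800
|0.0000 − 0.1800| = 0.180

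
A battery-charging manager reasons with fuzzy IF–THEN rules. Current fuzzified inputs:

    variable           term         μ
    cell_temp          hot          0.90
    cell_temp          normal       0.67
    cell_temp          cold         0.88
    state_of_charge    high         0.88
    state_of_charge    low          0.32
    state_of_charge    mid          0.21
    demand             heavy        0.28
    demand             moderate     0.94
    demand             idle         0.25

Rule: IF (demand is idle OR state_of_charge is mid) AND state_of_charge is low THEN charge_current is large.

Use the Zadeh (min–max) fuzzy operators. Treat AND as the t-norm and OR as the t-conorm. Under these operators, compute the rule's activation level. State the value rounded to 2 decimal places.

firing strength: (idle=0.25 OR mid=0.21) = 0.25; AND[min(a, b)] with low=0.32 → w = 0.25

0.25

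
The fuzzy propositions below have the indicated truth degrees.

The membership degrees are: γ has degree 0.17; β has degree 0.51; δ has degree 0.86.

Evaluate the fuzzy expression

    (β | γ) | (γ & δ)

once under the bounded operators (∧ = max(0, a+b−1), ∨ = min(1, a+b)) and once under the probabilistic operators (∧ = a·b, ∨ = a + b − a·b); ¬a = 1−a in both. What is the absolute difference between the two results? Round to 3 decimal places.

Under bounded:
  β | γ = min(1, a+b) on (0.51, 0.17) = 0.68
  γ & δ = max(0, a+b−1) on (0.17, 0.86) = 0.03
  (β | γ) | (γ & δ) = min(1, a+b) on (0.68, 0.03) = 0.71
  → value = 0.7100
Under probabilistic:
  β | γ = a + b − a·b on (0.5100, 0.1700) = 0.5933
  γ & δ = a·b on (0.1700, 0.8600) = 0.1462
  (β | γ) | (γ & δ) = a + b − a·b on (0.5933, 0.1462) = 0.6528
  → value = 0.6528
|0.7100 − 0.6528| = 0.057

0.057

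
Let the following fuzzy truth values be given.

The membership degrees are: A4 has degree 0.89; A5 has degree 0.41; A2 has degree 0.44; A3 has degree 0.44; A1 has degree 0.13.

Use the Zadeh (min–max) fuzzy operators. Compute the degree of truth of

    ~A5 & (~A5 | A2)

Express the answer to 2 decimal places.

0.59

~A5 = 1 − 0.41 = 0.59
~A5 = 1 − 0.41 = 0.59
~A5 | A2 = max(a, b) on (0.59, 0.44) = 0.59
~A5 & (~A5 | A2) = min(a, b) on (0.59, 0.59) = 0.59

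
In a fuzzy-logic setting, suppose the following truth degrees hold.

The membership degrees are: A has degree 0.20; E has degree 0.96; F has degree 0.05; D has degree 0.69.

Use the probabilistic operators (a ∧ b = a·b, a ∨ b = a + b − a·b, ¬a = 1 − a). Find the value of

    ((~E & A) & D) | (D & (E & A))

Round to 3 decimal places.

0.137

~E = 1 − 0.9600 = 0.0400
~E & A = a·b on (0.0400, 0.2000) = 0.0080
(~E & A) & D = a·b on (0.0080, 0.6900) = 0.0055
E & A = a·b on (0.9600, 0.2000) = 0.1920
D & (E & A) = a·b on (0.6900, 0.1920) = 0.1325
((~E & A) & D) | (D & (E & A)) = a + b − a·b on (0.0055, 0.1325) = 0.1373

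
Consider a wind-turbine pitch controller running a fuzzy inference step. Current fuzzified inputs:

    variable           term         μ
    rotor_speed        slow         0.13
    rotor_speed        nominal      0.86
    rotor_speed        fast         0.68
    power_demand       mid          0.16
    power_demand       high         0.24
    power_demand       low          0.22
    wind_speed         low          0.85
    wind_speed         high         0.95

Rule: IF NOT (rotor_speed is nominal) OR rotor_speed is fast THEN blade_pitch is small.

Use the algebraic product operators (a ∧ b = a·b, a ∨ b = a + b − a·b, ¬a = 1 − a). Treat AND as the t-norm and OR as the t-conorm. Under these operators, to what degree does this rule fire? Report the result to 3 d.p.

firing strength: ¬nominal=1−0.86=0.14, fast=0.68; OR[a + b − a·b] → w = 0.7248

0.725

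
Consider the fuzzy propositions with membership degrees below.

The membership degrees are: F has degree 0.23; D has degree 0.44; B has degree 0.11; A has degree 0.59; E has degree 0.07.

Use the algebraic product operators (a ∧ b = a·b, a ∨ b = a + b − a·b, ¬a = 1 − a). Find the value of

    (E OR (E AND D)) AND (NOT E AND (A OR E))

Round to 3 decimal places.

0.057

E AND D = a·b on (0.0700, 0.4400) = 0.0308
E OR (E AND D) = a + b − a·b on (0.0700, 0.0308) = 0.0986
NOT E = 1 − 0.0700 = 0.9300
A OR E = a + b − a·b on (0.5900, 0.0700) = 0.6187
NOT E AND (A OR E) = a·b on (0.9300, 0.6187) = 0.5754
(E OR (E AND D)) AND (NOT E AND (A OR E)) = a·b on (0.0986, 0.5754) = 0.0568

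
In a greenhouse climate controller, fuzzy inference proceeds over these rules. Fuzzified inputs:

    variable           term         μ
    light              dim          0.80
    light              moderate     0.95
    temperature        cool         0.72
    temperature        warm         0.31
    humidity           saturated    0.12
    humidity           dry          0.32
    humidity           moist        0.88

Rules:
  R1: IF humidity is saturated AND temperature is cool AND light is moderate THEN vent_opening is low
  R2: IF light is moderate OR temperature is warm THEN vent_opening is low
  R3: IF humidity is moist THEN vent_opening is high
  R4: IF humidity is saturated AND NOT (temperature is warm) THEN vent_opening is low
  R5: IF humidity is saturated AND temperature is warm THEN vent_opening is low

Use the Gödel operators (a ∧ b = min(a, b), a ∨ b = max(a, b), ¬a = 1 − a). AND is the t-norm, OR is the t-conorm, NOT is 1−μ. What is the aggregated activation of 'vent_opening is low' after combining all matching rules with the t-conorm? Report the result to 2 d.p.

0.95

R1: saturated=0.12, cool=0.72, moderate=0.95; AND[min(a, b)] → w = 0.12
R2: moderate=0.95, warm=0.31; OR[max(a, b)] → w = 0.95
R3: moist=0.88 → w = 0.88
R4: saturated=0.12, ¬warm=1−0.31=0.69; AND[min(a, b)] → w = 0.12
R5: saturated=0.12, warm=0.31; AND[min(a, b)] → w = 0.12
Rules with consequent 'low': {R1, R2, R4, R5} → strengths 0.12, 0.95, 0.12, 0.12
Aggregate via t-conorm [max(a, b)]: 0.95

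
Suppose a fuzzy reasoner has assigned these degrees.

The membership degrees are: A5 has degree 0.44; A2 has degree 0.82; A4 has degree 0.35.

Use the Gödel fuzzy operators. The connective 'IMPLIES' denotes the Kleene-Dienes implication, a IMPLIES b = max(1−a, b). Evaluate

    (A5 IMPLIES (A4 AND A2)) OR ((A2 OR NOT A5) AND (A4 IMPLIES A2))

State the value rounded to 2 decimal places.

A4 AND A2 = min(a, b) on (0.35, 0.82) = 0.35
A5 IMPLIES (A4 AND A2)  [Kleene-Dienes: max(1−a, b)] with a=0.44, b=0.35 → 0.56
NOT A5 = 1 − 0.44 = 0.56
A2 OR NOT A5 = max(a, b) on (0.82, 0.56) = 0.82
A4 IMPLIES A2  [Kleene-Dienes: max(1−a, b)] with a=0.35, b=0.82 → 0.82
(A2 OR NOT A5) AND (A4 IMPLIES A2) = min(a, b) on (0.82, 0.82) = 0.82
(A5 IMPLIES (A4 AND A2)) OR ((A2 OR NOT A5) AND (A4 IMPLIES A2)) = max(a, b) on (0.56, 0.82) = 0.82

0.82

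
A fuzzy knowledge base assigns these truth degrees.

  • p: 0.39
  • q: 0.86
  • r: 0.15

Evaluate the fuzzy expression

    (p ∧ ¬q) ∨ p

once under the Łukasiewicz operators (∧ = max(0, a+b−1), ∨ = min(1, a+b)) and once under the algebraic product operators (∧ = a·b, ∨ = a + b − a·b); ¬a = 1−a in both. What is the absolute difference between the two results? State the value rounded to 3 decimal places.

0.033

Under Łukasiewicz:
  ¬q = 1 − 0.86 = 0.14
  p ∧ ¬q = max(0, a+b−1) on (0.39, 0.14) = 0.00
  (p ∧ ¬q) ∨ p = min(1, a+b) on (0.00, 0.39) = 0.39
  → value = 0.3900
Under algebraic product:
  ¬q = 1 − 0.8600 = 0.1400
  p ∧ ¬q = a·b on (0.3900, 0.1400) = 0.0546
  (p ∧ ¬q) ∨ p = a + b − a·b on (0.0546, 0.3900) = 0.4233
  → value = 0.4233
|0.3900 − 0.4233| = 0.033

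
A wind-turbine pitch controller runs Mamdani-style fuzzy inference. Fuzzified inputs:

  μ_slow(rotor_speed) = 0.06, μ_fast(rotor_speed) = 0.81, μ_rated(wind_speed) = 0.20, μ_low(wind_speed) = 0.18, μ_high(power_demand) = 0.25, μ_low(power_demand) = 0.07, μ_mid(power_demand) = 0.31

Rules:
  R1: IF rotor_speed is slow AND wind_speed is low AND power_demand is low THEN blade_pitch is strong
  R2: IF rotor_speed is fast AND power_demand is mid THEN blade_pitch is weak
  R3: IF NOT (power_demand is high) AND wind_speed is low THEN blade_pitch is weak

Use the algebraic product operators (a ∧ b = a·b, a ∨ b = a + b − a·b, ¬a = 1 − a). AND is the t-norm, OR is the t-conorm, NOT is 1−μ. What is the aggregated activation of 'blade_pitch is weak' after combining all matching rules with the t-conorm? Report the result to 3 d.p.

0.352

R1: slow=0.06, low=0.18, low=0.07; AND[a·b] → w = 0.0008
R2: fast=0.81, mid=0.31; AND[a·b] → w = 0.2511
R3: ¬high=1−0.25=0.75, low=0.18; AND[a·b] → w = 0.1350
Rules with consequent 'weak': {R2, R3} → strengths 0.2511, 0.1350
Aggregate via t-conorm [a + b − a·b]: 0.3522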